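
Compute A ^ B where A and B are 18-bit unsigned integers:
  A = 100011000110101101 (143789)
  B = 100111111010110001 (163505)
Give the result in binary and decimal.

Apply ^ to each column (1 where bits differ):
  100011000110101101
^ 100111111010110001
--------------------
  000100111100011100

Answer: 000100111100011100 (20252)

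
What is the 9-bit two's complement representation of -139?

1. Binary of +139:  010001011
2. Invert bits:     101110100
3. Add 1:           101110101

Answer: 101110101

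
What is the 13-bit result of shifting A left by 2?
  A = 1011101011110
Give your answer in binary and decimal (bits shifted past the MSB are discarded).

Shift left by 2: drop the top 2 bit(s), append 2 zero(s) on the right.
  1011101011110  ->  discard [10], keep [11101011110], append 00
= 1110101111000

Answer: 1110101111000 (7544)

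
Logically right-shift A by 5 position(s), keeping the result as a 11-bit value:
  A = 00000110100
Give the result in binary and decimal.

Logical shift right by 5: drop the bottom 5 bit(s), prepend 5 zero(s) on the left.
  00000110100  ->  keep [000001], discard [10100], prepend 00000
= 00000000001

Answer: 00000000001 (1)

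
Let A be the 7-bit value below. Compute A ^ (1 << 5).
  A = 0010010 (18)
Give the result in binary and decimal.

Mask = 1 << 5 = 0100000
Bit 5 of A is 0; XOR with the mask flips it to 1.
  0010010
^ 0100000
---------
  0110010

Answer: 0110010 (50)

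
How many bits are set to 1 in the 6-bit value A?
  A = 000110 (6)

000110
1-bits at positions (from bit 0 = LSB): 1, 2
Count = 2

Answer: 2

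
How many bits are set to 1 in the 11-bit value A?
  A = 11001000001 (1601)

11001000001
1-bits at positions (from bit 0 = LSB): 0, 6, 9, 10
Count = 4

Answer: 4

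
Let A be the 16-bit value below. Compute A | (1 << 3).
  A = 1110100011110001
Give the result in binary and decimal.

Mask = 1 << 3 = 0000000000001000
Bit 3 of A is 0, so OR-ing with the mask flips it to 1.
  1110100011110001
| 0000000000001000
------------------
  1110100011111001

Answer: 1110100011111001 (59641)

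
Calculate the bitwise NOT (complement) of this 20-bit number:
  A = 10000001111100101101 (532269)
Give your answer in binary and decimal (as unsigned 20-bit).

Flip each bit (0->1, 1->0):
  10000001111100101101
  01111110000011010010

Answer: 01111110000011010010 (516306)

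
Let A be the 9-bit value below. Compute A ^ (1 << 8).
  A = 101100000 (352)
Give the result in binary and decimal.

Mask = 1 << 8 = 100000000
Bit 8 of A is 1; XOR with the mask flips it to 0.
  101100000
^ 100000000
-----------
  001100000

Answer: 001100000 (96)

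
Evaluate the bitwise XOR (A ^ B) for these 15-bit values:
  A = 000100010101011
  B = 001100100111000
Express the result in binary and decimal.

Apply ^ to each column (1 where bits differ):
  000100010101011
^ 001100100111000
-----------------
  001000110010011

Answer: 001000110010011 (4499)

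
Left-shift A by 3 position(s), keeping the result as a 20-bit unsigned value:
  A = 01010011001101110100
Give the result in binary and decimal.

Shift left by 3: drop the top 3 bit(s), append 3 zero(s) on the right.
  01010011001101110100  ->  discard [010], keep [10011001101110100], append 000
= 10011001101110100000

Answer: 10011001101110100000 (629664)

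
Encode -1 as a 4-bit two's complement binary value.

1. Binary of +1:  0001
2. Invert bits:     1110
3. Add 1:           1111

Answer: 1111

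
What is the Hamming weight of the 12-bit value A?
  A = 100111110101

100111110101
1-bits at positions (from bit 0 = LSB): 0, 2, 4, 5, 6, 7, 8, 11
Count = 8

Answer: 8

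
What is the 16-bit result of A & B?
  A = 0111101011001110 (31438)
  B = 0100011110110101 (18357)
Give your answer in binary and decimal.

Apply & to each column (1 only where both bits are 1):
  0111101011001110
& 0100011110110101
------------------
  0100001010000100

Answer: 0100001010000100 (17028)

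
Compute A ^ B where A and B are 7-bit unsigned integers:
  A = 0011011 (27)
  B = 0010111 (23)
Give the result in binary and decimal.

Apply ^ to each column (1 where bits differ):
  0011011
^ 0010111
---------
  0001100

Answer: 0001100 (12)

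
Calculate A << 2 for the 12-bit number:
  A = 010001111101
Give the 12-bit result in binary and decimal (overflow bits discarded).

Shift left by 2: drop the top 2 bit(s), append 2 zero(s) on the right.
  010001111101  ->  discard [01], keep [0001111101], append 00
= 000111110100

Answer: 000111110100 (500)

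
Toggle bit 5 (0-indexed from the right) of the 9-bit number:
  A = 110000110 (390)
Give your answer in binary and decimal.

Mask = 1 << 5 = 000100000
Bit 5 of A is 0; XOR with the mask flips it to 1.
  110000110
^ 000100000
-----------
  110100110

Answer: 110100110 (422)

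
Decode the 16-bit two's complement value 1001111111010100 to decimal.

MSB is 1, so the value is negative. Find the magnitude:
1. Invert bits:  0110000000101011
2. Add 1:        0110000000101100  = 24620
3. Apply sign:   -24620

Answer: -24620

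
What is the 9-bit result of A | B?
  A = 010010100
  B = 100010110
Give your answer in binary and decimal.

Apply | to each column (1 where either bit is 1):
  010010100
| 100010110
-----------
  110010110

Answer: 110010110 (406)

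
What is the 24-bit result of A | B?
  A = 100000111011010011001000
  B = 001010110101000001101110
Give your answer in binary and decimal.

Apply | to each column (1 where either bit is 1):
  100000111011010011001000
| 001010110101000001101110
--------------------------
  101010111111010011101110

Answer: 101010111111010011101110 (11269358)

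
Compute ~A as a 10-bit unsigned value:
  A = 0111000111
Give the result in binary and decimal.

Flip each bit (0->1, 1->0):
  0111000111
  1000111000

Answer: 1000111000 (568)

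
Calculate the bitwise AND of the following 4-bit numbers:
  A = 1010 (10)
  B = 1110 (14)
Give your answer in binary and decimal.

Apply & to each column (1 only where both bits are 1):
  1010
& 1110
------
  1010

Answer: 1010 (10)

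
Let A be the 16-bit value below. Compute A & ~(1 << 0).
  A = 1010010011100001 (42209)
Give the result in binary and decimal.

Mask = ~(1 << 0) = 1111111111111110
Bit 0 of A is 1, so AND-ing with the mask clears it to 0.
  1010010011100001
& 1111111111111110
------------------
  1010010011100000

Answer: 1010010011100000 (42208)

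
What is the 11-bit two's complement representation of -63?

1. Binary of +63:  00000111111
2. Invert bits:     11111000000
3. Add 1:           11111000001

Answer: 11111000001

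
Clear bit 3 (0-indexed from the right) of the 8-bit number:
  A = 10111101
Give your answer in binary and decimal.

Mask = ~(1 << 3) = 11110111
Bit 3 of A is 1, so AND-ing with the mask clears it to 0.
  10111101
& 11110111
----------
  10110101

Answer: 10110101 (181)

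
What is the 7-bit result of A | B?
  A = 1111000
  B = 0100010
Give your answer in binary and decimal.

Apply | to each column (1 where either bit is 1):
  1111000
| 0100010
---------
  1111010

Answer: 1111010 (122)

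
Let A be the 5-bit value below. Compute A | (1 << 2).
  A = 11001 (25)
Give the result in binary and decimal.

Mask = 1 << 2 = 00100
Bit 2 of A is 0, so OR-ing with the mask flips it to 1.
  11001
| 00100
-------
  11101

Answer: 11101 (29)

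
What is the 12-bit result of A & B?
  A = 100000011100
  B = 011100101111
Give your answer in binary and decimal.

Apply & to each column (1 only where both bits are 1):
  100000011100
& 011100101111
--------------
  000000001100

Answer: 000000001100 (12)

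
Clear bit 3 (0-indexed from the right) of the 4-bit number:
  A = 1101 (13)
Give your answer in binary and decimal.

Mask = ~(1 << 3) = 0111
Bit 3 of A is 1, so AND-ing with the mask clears it to 0.
  1101
& 0111
------
  0101

Answer: 0101 (5)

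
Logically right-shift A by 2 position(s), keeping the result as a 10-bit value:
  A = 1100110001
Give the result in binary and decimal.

Logical shift right by 2: drop the bottom 2 bit(s), prepend 2 zero(s) on the left.
  1100110001  ->  keep [11001100], discard [01], prepend 00
= 0011001100

Answer: 0011001100 (204)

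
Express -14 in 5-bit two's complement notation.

1. Binary of +14:  01110
2. Invert bits:     10001
3. Add 1:           10010

Answer: 10010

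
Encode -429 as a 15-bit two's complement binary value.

1. Binary of +429:  000000110101101
2. Invert bits:     111111001010010
3. Add 1:           111111001010011

Answer: 111111001010011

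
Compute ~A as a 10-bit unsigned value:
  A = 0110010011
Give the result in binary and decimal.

Flip each bit (0->1, 1->0):
  0110010011
  1001101100

Answer: 1001101100 (620)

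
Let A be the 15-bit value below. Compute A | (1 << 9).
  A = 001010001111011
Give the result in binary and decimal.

Mask = 1 << 9 = 000001000000000
Bit 9 of A is 0, so OR-ing with the mask flips it to 1.
  001010001111011
| 000001000000000
-----------------
  001011001111011

Answer: 001011001111011 (5755)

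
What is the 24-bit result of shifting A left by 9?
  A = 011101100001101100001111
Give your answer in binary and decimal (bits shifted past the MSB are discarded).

Shift left by 9: drop the top 9 bit(s), append 9 zero(s) on the right.
  011101100001101100001111  ->  discard [011101100], keep [001101100001111], append 000000000
= 001101100001111000000000

Answer: 001101100001111000000000 (3546624)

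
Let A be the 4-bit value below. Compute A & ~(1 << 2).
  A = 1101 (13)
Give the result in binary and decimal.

Mask = ~(1 << 2) = 1011
Bit 2 of A is 1, so AND-ing with the mask clears it to 0.
  1101
& 1011
------
  1001

Answer: 1001 (9)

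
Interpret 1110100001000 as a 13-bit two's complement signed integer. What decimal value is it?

MSB is 1, so the value is negative. Find the magnitude:
1. Invert bits:  0001011110111
2. Add 1:        0001011111000  = 760
3. Apply sign:   -760

Answer: -760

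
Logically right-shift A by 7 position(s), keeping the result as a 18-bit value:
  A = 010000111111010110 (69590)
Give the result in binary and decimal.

Logical shift right by 7: drop the bottom 7 bit(s), prepend 7 zero(s) on the left.
  010000111111010110  ->  keep [01000011111], discard [1010110], prepend 0000000
= 000000001000011111

Answer: 000000001000011111 (543)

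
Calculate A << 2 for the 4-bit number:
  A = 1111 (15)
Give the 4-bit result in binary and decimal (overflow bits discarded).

Shift left by 2: drop the top 2 bit(s), append 2 zero(s) on the right.
  1111  ->  discard [11], keep [11], append 00
= 1100

Answer: 1100 (12)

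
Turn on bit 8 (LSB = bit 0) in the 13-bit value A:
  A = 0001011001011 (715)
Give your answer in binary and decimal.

Mask = 1 << 8 = 0000100000000
Bit 8 of A is 0, so OR-ing with the mask flips it to 1.
  0001011001011
| 0000100000000
---------------
  0001111001011

Answer: 0001111001011 (971)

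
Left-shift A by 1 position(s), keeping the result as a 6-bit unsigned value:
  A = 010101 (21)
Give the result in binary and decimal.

Shift left by 1: drop the top 1 bit(s), append 1 zero(s) on the right.
  010101  ->  discard [0], keep [10101], append 0
= 101010

Answer: 101010 (42)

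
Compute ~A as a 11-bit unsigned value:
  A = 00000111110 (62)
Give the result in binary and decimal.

Flip each bit (0->1, 1->0):
  00000111110
  11111000001

Answer: 11111000001 (1985)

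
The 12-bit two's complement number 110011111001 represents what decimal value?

MSB is 1, so the value is negative. Find the magnitude:
1. Invert bits:  001100000110
2. Add 1:        001100000111  = 775
3. Apply sign:   -775

Answer: -775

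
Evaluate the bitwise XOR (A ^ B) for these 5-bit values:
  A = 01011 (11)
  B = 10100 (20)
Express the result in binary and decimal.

Apply ^ to each column (1 where bits differ):
  01011
^ 10100
-------
  11111

Answer: 11111 (31)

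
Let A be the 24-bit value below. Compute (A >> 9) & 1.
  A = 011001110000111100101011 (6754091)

Bit 9 is the 10th from the right.
  011001110000111100101011
                ^
That bit is 1.

Answer: 1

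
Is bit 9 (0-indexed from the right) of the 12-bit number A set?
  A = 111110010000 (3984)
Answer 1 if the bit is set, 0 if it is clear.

Bit 9 is the 10th from the right.
  111110010000
    ^
That bit is 1.

Answer: 1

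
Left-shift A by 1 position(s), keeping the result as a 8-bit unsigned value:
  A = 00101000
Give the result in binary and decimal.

Shift left by 1: drop the top 1 bit(s), append 1 zero(s) on the right.
  00101000  ->  discard [0], keep [0101000], append 0
= 01010000

Answer: 01010000 (80)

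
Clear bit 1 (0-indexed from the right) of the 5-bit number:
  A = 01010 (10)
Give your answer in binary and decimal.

Mask = ~(1 << 1) = 11101
Bit 1 of A is 1, so AND-ing with the mask clears it to 0.
  01010
& 11101
-------
  01000

Answer: 01000 (8)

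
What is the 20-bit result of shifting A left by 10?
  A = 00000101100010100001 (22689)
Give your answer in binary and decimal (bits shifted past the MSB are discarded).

Shift left by 10: drop the top 10 bit(s), append 10 zero(s) on the right.
  00000101100010100001  ->  discard [0000010110], keep [0010100001], append 0000000000
= 00101000010000000000

Answer: 00101000010000000000 (164864)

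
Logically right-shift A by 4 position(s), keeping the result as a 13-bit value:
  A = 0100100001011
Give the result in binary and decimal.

Logical shift right by 4: drop the bottom 4 bit(s), prepend 4 zero(s) on the left.
  0100100001011  ->  keep [010010000], discard [1011], prepend 0000
= 0000010010000

Answer: 0000010010000 (144)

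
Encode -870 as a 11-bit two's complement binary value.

1. Binary of +870:  01101100110
2. Invert bits:     10010011001
3. Add 1:           10010011010

Answer: 10010011010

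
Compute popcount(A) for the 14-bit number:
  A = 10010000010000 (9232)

10010000010000
1-bits at positions (from bit 0 = LSB): 4, 10, 13
Count = 3

Answer: 3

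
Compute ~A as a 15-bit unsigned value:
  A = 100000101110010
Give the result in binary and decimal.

Flip each bit (0->1, 1->0):
  100000101110010
  011111010001101

Answer: 011111010001101 (16013)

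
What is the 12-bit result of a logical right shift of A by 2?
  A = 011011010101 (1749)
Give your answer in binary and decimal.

Logical shift right by 2: drop the bottom 2 bit(s), prepend 2 zero(s) on the left.
  011011010101  ->  keep [0110110101], discard [01], prepend 00
= 000110110101

Answer: 000110110101 (437)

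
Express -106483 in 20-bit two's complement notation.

1. Binary of +106483:  00011001111111110011
2. Invert bits:     11100110000000001100
3. Add 1:           11100110000000001101

Answer: 11100110000000001101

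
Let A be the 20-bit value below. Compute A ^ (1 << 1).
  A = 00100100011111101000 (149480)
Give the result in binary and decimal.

Mask = 1 << 1 = 00000000000000000010
Bit 1 of A is 0; XOR with the mask flips it to 1.
  00100100011111101000
^ 00000000000000000010
----------------------
  00100100011111101010

Answer: 00100100011111101010 (149482)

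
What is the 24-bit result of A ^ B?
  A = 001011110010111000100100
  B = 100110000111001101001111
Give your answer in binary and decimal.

Apply ^ to each column (1 where bits differ):
  001011110010111000100100
^ 100110000111001101001111
--------------------------
  101101110101110101101011

Answer: 101101110101110101101011 (12017003)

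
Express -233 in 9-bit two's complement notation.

1. Binary of +233:  011101001
2. Invert bits:     100010110
3. Add 1:           100010111

Answer: 100010111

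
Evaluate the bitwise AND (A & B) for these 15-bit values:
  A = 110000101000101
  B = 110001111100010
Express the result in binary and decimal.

Apply & to each column (1 only where both bits are 1):
  110000101000101
& 110001111100010
-----------------
  110000101000000

Answer: 110000101000000 (24896)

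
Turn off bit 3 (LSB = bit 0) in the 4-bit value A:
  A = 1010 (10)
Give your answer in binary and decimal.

Mask = ~(1 << 3) = 0111
Bit 3 of A is 1, so AND-ing with the mask clears it to 0.
  1010
& 0111
------
  0010

Answer: 0010 (2)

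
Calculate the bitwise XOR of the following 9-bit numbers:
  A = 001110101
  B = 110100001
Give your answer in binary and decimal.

Apply ^ to each column (1 where bits differ):
  001110101
^ 110100001
-----------
  111010100

Answer: 111010100 (468)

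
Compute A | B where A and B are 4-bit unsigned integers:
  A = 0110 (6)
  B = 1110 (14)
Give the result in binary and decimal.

Apply | to each column (1 where either bit is 1):
  0110
| 1110
------
  1110

Answer: 1110 (14)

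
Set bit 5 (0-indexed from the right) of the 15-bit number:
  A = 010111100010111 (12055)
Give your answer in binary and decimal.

Mask = 1 << 5 = 000000000100000
Bit 5 of A is 0, so OR-ing with the mask flips it to 1.
  010111100010111
| 000000000100000
-----------------
  010111100110111

Answer: 010111100110111 (12087)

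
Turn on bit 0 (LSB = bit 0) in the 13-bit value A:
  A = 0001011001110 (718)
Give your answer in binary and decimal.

Mask = 1 << 0 = 0000000000001
Bit 0 of A is 0, so OR-ing with the mask flips it to 1.
  0001011001110
| 0000000000001
---------------
  0001011001111

Answer: 0001011001111 (719)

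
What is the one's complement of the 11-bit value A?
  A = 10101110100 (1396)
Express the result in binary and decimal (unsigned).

Flip each bit (0->1, 1->0):
  10101110100
  01010001011

Answer: 01010001011 (651)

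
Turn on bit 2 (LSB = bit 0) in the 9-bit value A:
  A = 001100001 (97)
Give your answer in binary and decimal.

Mask = 1 << 2 = 000000100
Bit 2 of A is 0, so OR-ing with the mask flips it to 1.
  001100001
| 000000100
-----------
  001100101

Answer: 001100101 (101)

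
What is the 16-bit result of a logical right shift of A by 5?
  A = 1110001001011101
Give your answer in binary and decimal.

Logical shift right by 5: drop the bottom 5 bit(s), prepend 5 zero(s) on the left.
  1110001001011101  ->  keep [11100010010], discard [11101], prepend 00000
= 0000011100010010

Answer: 0000011100010010 (1810)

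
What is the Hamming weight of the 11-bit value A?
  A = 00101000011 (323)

00101000011
1-bits at positions (from bit 0 = LSB): 0, 1, 6, 8
Count = 4

Answer: 4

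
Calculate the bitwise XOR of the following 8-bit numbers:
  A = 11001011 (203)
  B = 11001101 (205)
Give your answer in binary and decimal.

Apply ^ to each column (1 where bits differ):
  11001011
^ 11001101
----------
  00000110

Answer: 00000110 (6)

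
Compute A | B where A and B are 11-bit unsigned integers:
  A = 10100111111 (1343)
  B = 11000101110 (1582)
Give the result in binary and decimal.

Apply | to each column (1 where either bit is 1):
  10100111111
| 11000101110
-------------
  11100111111

Answer: 11100111111 (1855)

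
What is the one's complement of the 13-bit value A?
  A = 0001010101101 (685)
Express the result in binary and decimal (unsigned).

Flip each bit (0->1, 1->0):
  0001010101101
  1110101010010

Answer: 1110101010010 (7506)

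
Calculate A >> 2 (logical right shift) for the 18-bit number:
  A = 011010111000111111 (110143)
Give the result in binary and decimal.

Logical shift right by 2: drop the bottom 2 bit(s), prepend 2 zero(s) on the left.
  011010111000111111  ->  keep [0110101110001111], discard [11], prepend 00
= 000110101110001111

Answer: 000110101110001111 (27535)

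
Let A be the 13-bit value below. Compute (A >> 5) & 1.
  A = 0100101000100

Bit 5 is the 6th from the right.
  0100101000100
         ^
That bit is 0.

Answer: 0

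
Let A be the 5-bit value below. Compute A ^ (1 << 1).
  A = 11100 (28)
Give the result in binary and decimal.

Mask = 1 << 1 = 00010
Bit 1 of A is 0; XOR with the mask flips it to 1.
  11100
^ 00010
-------
  11110

Answer: 11110 (30)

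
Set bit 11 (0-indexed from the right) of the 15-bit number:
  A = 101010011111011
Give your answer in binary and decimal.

Mask = 1 << 11 = 000100000000000
Bit 11 of A is 0, so OR-ing with the mask flips it to 1.
  101010011111011
| 000100000000000
-----------------
  101110011111011

Answer: 101110011111011 (23803)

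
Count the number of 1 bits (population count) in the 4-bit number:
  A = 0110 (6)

0110
1-bits at positions (from bit 0 = LSB): 1, 2
Count = 2

Answer: 2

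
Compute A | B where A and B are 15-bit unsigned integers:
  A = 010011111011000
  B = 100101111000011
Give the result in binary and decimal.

Apply | to each column (1 where either bit is 1):
  010011111011000
| 100101111000011
-----------------
  110111111011011

Answer: 110111111011011 (28635)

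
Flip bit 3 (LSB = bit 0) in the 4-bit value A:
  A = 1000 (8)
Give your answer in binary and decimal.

Mask = 1 << 3 = 1000
Bit 3 of A is 1; XOR with the mask flips it to 0.
  1000
^ 1000
------
  0000

Answer: 0000 (0)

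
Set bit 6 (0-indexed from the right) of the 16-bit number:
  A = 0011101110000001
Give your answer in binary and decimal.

Mask = 1 << 6 = 0000000001000000
Bit 6 of A is 0, so OR-ing with the mask flips it to 1.
  0011101110000001
| 0000000001000000
------------------
  0011101111000001

Answer: 0011101111000001 (15297)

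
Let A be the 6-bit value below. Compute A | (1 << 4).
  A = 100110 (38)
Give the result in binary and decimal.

Mask = 1 << 4 = 010000
Bit 4 of A is 0, so OR-ing with the mask flips it to 1.
  100110
| 010000
--------
  110110

Answer: 110110 (54)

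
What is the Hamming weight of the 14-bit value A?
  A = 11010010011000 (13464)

11010010011000
1-bits at positions (from bit 0 = LSB): 3, 4, 7, 10, 12, 13
Count = 6

Answer: 6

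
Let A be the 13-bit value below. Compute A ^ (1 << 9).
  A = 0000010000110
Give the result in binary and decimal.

Mask = 1 << 9 = 0001000000000
Bit 9 of A is 0; XOR with the mask flips it to 1.
  0000010000110
^ 0001000000000
---------------
  0001010000110

Answer: 0001010000110 (646)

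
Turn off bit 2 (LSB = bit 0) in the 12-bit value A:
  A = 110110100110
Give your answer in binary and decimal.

Mask = ~(1 << 2) = 111111111011
Bit 2 of A is 1, so AND-ing with the mask clears it to 0.
  110110100110
& 111111111011
--------------
  110110100010

Answer: 110110100010 (3490)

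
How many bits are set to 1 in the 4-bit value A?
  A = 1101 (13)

1101
1-bits at positions (from bit 0 = LSB): 0, 2, 3
Count = 3

Answer: 3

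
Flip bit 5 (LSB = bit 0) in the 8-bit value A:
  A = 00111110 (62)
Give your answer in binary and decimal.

Mask = 1 << 5 = 00100000
Bit 5 of A is 1; XOR with the mask flips it to 0.
  00111110
^ 00100000
----------
  00011110

Answer: 00011110 (30)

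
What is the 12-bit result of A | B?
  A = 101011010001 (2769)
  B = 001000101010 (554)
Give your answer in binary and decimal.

Apply | to each column (1 where either bit is 1):
  101011010001
| 001000101010
--------------
  101011111011

Answer: 101011111011 (2811)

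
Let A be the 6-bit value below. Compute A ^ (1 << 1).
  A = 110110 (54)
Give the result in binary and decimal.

Mask = 1 << 1 = 000010
Bit 1 of A is 1; XOR with the mask flips it to 0.
  110110
^ 000010
--------
  110100

Answer: 110100 (52)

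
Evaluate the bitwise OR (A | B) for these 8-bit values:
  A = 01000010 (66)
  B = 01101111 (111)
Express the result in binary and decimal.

Apply | to each column (1 where either bit is 1):
  01000010
| 01101111
----------
  01101111

Answer: 01101111 (111)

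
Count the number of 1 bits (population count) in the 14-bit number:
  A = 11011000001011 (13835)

11011000001011
1-bits at positions (from bit 0 = LSB): 0, 1, 3, 9, 10, 12, 13
Count = 7

Answer: 7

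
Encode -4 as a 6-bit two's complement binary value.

1. Binary of +4:  000100
2. Invert bits:     111011
3. Add 1:           111100

Answer: 111100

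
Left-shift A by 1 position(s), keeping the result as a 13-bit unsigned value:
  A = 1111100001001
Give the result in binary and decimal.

Shift left by 1: drop the top 1 bit(s), append 1 zero(s) on the right.
  1111100001001  ->  discard [1], keep [111100001001], append 0
= 1111000010010

Answer: 1111000010010 (7698)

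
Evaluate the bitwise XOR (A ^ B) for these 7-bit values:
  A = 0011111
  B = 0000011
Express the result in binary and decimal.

Apply ^ to each column (1 where bits differ):
  0011111
^ 0000011
---------
  0011100

Answer: 0011100 (28)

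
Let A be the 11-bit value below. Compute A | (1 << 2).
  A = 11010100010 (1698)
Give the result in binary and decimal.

Mask = 1 << 2 = 00000000100
Bit 2 of A is 0, so OR-ing with the mask flips it to 1.
  11010100010
| 00000000100
-------------
  11010100110

Answer: 11010100110 (1702)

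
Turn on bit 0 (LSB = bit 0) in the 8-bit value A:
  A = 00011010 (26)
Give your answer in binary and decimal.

Mask = 1 << 0 = 00000001
Bit 0 of A is 0, so OR-ing with the mask flips it to 1.
  00011010
| 00000001
----------
  00011011

Answer: 00011011 (27)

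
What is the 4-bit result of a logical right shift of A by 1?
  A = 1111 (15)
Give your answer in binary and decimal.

Logical shift right by 1: drop the bottom 1 bit(s), prepend 1 zero(s) on the left.
  1111  ->  keep [111], discard [1], prepend 0
= 0111

Answer: 0111 (7)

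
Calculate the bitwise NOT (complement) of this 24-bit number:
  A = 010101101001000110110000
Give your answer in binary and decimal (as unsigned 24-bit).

Flip each bit (0->1, 1->0):
  010101101001000110110000
  101010010110111001001111

Answer: 101010010110111001001111 (11103823)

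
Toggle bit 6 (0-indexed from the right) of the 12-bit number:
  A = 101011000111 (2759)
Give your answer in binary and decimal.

Mask = 1 << 6 = 000001000000
Bit 6 of A is 1; XOR with the mask flips it to 0.
  101011000111
^ 000001000000
--------------
  101010000111

Answer: 101010000111 (2695)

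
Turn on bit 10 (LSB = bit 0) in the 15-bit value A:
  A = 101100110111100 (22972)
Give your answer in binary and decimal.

Mask = 1 << 10 = 000010000000000
Bit 10 of A is 0, so OR-ing with the mask flips it to 1.
  101100110111100
| 000010000000000
-----------------
  101110110111100

Answer: 101110110111100 (23996)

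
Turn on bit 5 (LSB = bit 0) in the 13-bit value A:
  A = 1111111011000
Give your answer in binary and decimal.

Mask = 1 << 5 = 0000000100000
Bit 5 of A is 0, so OR-ing with the mask flips it to 1.
  1111111011000
| 0000000100000
---------------
  1111111111000

Answer: 1111111111000 (8184)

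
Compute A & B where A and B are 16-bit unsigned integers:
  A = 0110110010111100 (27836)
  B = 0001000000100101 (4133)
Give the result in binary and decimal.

Apply & to each column (1 only where both bits are 1):
  0110110010111100
& 0001000000100101
------------------
  0000000000100100

Answer: 0000000000100100 (36)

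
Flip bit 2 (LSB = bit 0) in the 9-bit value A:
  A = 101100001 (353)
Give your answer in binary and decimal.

Mask = 1 << 2 = 000000100
Bit 2 of A is 0; XOR with the mask flips it to 1.
  101100001
^ 000000100
-----------
  101100101

Answer: 101100101 (357)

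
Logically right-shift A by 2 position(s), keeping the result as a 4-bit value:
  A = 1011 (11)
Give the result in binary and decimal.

Logical shift right by 2: drop the bottom 2 bit(s), prepend 2 zero(s) on the left.
  1011  ->  keep [10], discard [11], prepend 00
= 0010

Answer: 0010 (2)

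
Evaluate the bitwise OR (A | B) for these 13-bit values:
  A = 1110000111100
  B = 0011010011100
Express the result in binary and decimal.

Apply | to each column (1 where either bit is 1):
  1110000111100
| 0011010011100
---------------
  1111010111100

Answer: 1111010111100 (7868)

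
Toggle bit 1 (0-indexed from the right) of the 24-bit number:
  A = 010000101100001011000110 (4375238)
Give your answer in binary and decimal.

Mask = 1 << 1 = 000000000000000000000010
Bit 1 of A is 1; XOR with the mask flips it to 0.
  010000101100001011000110
^ 000000000000000000000010
--------------------------
  010000101100001011000100

Answer: 010000101100001011000100 (4375236)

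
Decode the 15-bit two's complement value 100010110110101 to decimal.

MSB is 1, so the value is negative. Find the magnitude:
1. Invert bits:  011101001001010
2. Add 1:        011101001001011  = 14923
3. Apply sign:   -14923

Answer: -14923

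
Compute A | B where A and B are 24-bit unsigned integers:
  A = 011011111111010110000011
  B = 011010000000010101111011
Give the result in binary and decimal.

Apply | to each column (1 where either bit is 1):
  011011111111010110000011
| 011010000000010101111011
--------------------------
  011011111111010111111011

Answer: 011011111111010111111011 (7337467)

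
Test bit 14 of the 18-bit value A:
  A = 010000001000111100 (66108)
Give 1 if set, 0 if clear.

Bit 14 is the 15th from the right.
  010000001000111100
     ^
That bit is 0.

Answer: 0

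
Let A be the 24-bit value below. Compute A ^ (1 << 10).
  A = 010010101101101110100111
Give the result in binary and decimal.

Mask = 1 << 10 = 000000000000010000000000
Bit 10 of A is 0; XOR with the mask flips it to 1.
  010010101101101110100111
^ 000000000000010000000000
--------------------------
  010010101101111110100111

Answer: 010010101101111110100111 (4906919)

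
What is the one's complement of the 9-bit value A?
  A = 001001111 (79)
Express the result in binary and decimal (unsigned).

Flip each bit (0->1, 1->0):
  001001111
  110110000

Answer: 110110000 (432)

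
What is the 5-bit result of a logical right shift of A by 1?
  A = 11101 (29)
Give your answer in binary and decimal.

Logical shift right by 1: drop the bottom 1 bit(s), prepend 1 zero(s) on the left.
  11101  ->  keep [1110], discard [1], prepend 0
= 01110

Answer: 01110 (14)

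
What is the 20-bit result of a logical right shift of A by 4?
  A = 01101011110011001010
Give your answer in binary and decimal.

Logical shift right by 4: drop the bottom 4 bit(s), prepend 4 zero(s) on the left.
  01101011110011001010  ->  keep [0110101111001100], discard [1010], prepend 0000
= 00000110101111001100

Answer: 00000110101111001100 (27596)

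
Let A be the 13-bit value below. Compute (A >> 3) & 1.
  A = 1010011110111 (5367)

Bit 3 is the 4th from the right.
  1010011110111
           ^
That bit is 0.

Answer: 0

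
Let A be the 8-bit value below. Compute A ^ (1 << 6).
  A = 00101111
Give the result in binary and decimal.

Mask = 1 << 6 = 01000000
Bit 6 of A is 0; XOR with the mask flips it to 1.
  00101111
^ 01000000
----------
  01101111

Answer: 01101111 (111)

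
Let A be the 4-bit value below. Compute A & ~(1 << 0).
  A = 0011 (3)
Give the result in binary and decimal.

Mask = ~(1 << 0) = 1110
Bit 0 of A is 1, so AND-ing with the mask clears it to 0.
  0011
& 1110
------
  0010

Answer: 0010 (2)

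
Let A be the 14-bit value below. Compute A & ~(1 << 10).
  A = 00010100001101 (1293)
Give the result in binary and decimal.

Mask = ~(1 << 10) = 11101111111111
Bit 10 of A is 1, so AND-ing with the mask clears it to 0.
  00010100001101
& 11101111111111
----------------
  00000100001101

Answer: 00000100001101 (269)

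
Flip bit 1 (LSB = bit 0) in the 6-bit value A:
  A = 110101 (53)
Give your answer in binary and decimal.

Mask = 1 << 1 = 000010
Bit 1 of A is 0; XOR with the mask flips it to 1.
  110101
^ 000010
--------
  110111

Answer: 110111 (55)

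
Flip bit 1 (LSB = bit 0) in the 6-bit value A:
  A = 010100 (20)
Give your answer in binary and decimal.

Mask = 1 << 1 = 000010
Bit 1 of A is 0; XOR with the mask flips it to 1.
  010100
^ 000010
--------
  010110

Answer: 010110 (22)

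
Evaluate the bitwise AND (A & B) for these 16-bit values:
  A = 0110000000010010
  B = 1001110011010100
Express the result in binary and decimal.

Apply & to each column (1 only where both bits are 1):
  0110000000010010
& 1001110011010100
------------------
  0000000000010000

Answer: 0000000000010000 (16)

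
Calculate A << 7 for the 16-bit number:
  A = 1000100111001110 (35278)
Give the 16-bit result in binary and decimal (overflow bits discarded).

Shift left by 7: drop the top 7 bit(s), append 7 zero(s) on the right.
  1000100111001110  ->  discard [1000100], keep [111001110], append 0000000
= 1110011100000000

Answer: 1110011100000000 (59136)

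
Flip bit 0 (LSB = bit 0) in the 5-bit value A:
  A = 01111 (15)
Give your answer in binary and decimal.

Mask = 1 << 0 = 00001
Bit 0 of A is 1; XOR with the mask flips it to 0.
  01111
^ 00001
-------
  01110

Answer: 01110 (14)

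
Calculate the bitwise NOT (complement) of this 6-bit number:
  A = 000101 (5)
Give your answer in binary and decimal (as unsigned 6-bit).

Flip each bit (0->1, 1->0):
  000101
  111010

Answer: 111010 (58)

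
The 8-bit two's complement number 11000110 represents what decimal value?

MSB is 1, so the value is negative. Find the magnitude:
1. Invert bits:  00111001
2. Add 1:        00111010  = 58
3. Apply sign:   -58

Answer: -58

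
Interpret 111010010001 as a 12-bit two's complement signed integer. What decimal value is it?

MSB is 1, so the value is negative. Find the magnitude:
1. Invert bits:  000101101110
2. Add 1:        000101101111  = 367
3. Apply sign:   -367

Answer: -367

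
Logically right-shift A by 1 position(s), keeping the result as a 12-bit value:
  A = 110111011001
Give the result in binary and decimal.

Logical shift right by 1: drop the bottom 1 bit(s), prepend 1 zero(s) on the left.
  110111011001  ->  keep [11011101100], discard [1], prepend 0
= 011011101100

Answer: 011011101100 (1772)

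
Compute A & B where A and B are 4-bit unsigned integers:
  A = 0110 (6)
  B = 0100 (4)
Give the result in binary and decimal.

Apply & to each column (1 only where both bits are 1):
  0110
& 0100
------
  0100

Answer: 0100 (4)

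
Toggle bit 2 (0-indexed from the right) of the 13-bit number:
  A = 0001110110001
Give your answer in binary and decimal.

Mask = 1 << 2 = 0000000000100
Bit 2 of A is 0; XOR with the mask flips it to 1.
  0001110110001
^ 0000000000100
---------------
  0001110110101

Answer: 0001110110101 (949)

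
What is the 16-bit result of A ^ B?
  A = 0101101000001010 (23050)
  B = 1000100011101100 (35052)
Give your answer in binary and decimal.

Apply ^ to each column (1 where bits differ):
  0101101000001010
^ 1000100011101100
------------------
  1101001011100110

Answer: 1101001011100110 (53990)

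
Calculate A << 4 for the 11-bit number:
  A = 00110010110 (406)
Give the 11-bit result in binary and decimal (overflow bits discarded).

Shift left by 4: drop the top 4 bit(s), append 4 zero(s) on the right.
  00110010110  ->  discard [0011], keep [0010110], append 0000
= 00101100000

Answer: 00101100000 (352)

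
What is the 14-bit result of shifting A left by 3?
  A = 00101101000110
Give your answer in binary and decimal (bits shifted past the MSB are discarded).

Shift left by 3: drop the top 3 bit(s), append 3 zero(s) on the right.
  00101101000110  ->  discard [001], keep [01101000110], append 000
= 01101000110000

Answer: 01101000110000 (6704)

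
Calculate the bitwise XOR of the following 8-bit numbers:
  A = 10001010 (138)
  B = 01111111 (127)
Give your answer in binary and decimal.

Apply ^ to each column (1 where bits differ):
  10001010
^ 01111111
----------
  11110101

Answer: 11110101 (245)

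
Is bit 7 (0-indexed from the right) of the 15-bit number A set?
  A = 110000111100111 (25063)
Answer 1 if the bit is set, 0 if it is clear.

Bit 7 is the 8th from the right.
  110000111100111
         ^
That bit is 1.

Answer: 1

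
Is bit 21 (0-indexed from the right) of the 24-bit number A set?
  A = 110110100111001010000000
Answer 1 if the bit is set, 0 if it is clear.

Bit 21 is the 22nd from the right.
  110110100111001010000000
    ^
That bit is 0.

Answer: 0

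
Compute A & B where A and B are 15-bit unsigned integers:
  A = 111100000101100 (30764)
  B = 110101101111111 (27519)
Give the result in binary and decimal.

Apply & to each column (1 only where both bits are 1):
  111100000101100
& 110101101111111
-----------------
  110100000101100

Answer: 110100000101100 (26668)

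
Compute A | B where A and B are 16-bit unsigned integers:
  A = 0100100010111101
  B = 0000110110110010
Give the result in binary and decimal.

Apply | to each column (1 where either bit is 1):
  0100100010111101
| 0000110110110010
------------------
  0100110110111111

Answer: 0100110110111111 (19903)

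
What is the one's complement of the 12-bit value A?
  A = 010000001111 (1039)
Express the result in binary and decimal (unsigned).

Flip each bit (0->1, 1->0):
  010000001111
  101111110000

Answer: 101111110000 (3056)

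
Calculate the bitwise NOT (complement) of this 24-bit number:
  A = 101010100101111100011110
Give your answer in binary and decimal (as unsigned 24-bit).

Flip each bit (0->1, 1->0):
  101010100101111100011110
  010101011010000011100001

Answer: 010101011010000011100001 (5611745)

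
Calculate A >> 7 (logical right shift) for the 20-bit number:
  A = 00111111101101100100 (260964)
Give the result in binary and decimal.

Logical shift right by 7: drop the bottom 7 bit(s), prepend 7 zero(s) on the left.
  00111111101101100100  ->  keep [0011111110110], discard [1100100], prepend 0000000
= 00000000011111110110

Answer: 00000000011111110110 (2038)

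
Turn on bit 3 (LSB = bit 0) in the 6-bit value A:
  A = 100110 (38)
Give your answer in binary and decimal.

Mask = 1 << 3 = 001000
Bit 3 of A is 0, so OR-ing with the mask flips it to 1.
  100110
| 001000
--------
  101110

Answer: 101110 (46)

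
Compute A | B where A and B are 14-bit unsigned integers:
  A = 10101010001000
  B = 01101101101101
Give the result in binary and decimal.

Apply | to each column (1 where either bit is 1):
  10101010001000
| 01101101101101
----------------
  11101111101101

Answer: 11101111101101 (15341)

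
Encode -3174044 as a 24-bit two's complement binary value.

1. Binary of +3174044:  001100000110111010011100
2. Invert bits:     110011111001000101100011
3. Add 1:           110011111001000101100100

Answer: 110011111001000101100100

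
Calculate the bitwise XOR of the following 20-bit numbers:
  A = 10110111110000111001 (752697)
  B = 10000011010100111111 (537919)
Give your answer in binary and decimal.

Apply ^ to each column (1 where bits differ):
  10110111110000111001
^ 10000011010100111111
----------------------
  00110100100100000110

Answer: 00110100100100000110 (215302)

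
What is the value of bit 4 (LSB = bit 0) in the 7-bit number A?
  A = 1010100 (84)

Bit 4 is the 5th from the right.
  1010100
    ^
That bit is 1.

Answer: 1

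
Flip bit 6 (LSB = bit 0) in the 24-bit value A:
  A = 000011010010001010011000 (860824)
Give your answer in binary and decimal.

Mask = 1 << 6 = 000000000000000001000000
Bit 6 of A is 0; XOR with the mask flips it to 1.
  000011010010001010011000
^ 000000000000000001000000
--------------------------
  000011010010001011011000

Answer: 000011010010001011011000 (860888)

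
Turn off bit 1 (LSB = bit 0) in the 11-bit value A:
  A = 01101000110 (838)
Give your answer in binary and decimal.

Mask = ~(1 << 1) = 11111111101
Bit 1 of A is 1, so AND-ing with the mask clears it to 0.
  01101000110
& 11111111101
-------------
  01101000100

Answer: 01101000100 (836)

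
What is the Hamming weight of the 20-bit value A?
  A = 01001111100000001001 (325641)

01001111100000001001
1-bits at positions (from bit 0 = LSB): 0, 3, 11, 12, 13, 14, 15, 18
Count = 8

Answer: 8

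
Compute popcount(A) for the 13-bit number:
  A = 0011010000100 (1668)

0011010000100
1-bits at positions (from bit 0 = LSB): 2, 7, 9, 10
Count = 4

Answer: 4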